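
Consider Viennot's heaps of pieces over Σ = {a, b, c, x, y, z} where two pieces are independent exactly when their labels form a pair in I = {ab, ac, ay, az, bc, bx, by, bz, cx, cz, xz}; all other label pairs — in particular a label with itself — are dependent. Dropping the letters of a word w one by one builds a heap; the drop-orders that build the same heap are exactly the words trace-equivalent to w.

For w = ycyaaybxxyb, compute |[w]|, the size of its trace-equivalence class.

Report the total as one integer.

0(y) covers ∅
1(c) covers 0:y
2(y) covers 1:c
3(a) covers ∅
4(a) covers 3:a
5(y) covers 2:y
6(b) covers ∅
7(x) covers 4:a, 5:y
8(x) covers 7:x
9(y) covers 8:x
10(b) covers 6:b
floor of heap: 0:y, 3:a, 6:b
completions by unplaced set U, small U first (add the entries for U minus each lowest piece of U):
  |U|=1: {9}:1  {10}:1
  |U|=2: {6,10}:1  {8,9}:1  {9,10}:2
  |U|=3: {6,9,10}:3  {7,8,9}:1  {8,9,10}:3
  |U|=4: {4,7,8,9}:1  {5,7,8,9}:1  {6,8,9,10}:6  {7,8,9,10}:4
  |U|=5: {2,5,7,8,9}:1  {3,4,7,8,9}:1  {4,5,7,8,9}:2  {4,7,8,9,10}:5  {5,7,8,9,10}:5  {6,7,8,9,10}:10
  |U|=6: {1,2,5,7,8,9}:1  {2,4,5,7,8,9}:3  {2,5,7,8,9,10}:6  {3,4,5,7,8,9}:3  {3,4,7,8,9,10}:6  {4,5,7,8,9,10}:12  {4,6,7,8,9,10}:15  {5,6,7,8,9,10}:15
  |U|=7: {0,1,2,5,7,8,9}:1  {1,2,4,5,7,8,9}:4  {1,2,5,7,8,9,10}:7  {2,3,4,5,7,8,9}:6  {2,4,5,7,8,9,10}:21  {2,5,6,7,8,9,10}:21  {3,4,5,7,8,9,10}:21  {3,4,6,7,8,9,10}:21  {4,5,6,7,8,9,10}:42
  |U|=8: {0,1,2,4,5,7,8,9}:5  {0,1,2,5,7,8,9,10}:8  {1,2,3,4,5,7,8,9}:10  {1,2,4,5,7,8,9,10}:32  {1,2,5,6,7,8,9,10}:28  {2,3,4,5,7,8,9,10}:48  {2,4,5,6,7,8,9,10}:84  {3,4,5,6,7,8,9,10}:84
  |U|=9: {0,1,2,3,4,5,7,8,9}:15  {0,1,2,4,5,7,8,9,10}:45  {0,1,2,5,6,7,8,9,10}:36  {1,2,3,4,5,7,8,9,10}:90  {1,2,4,5,6,7,8,9,10}:144  {2,3,4,5,6,7,8,9,10}:216
  start at 0(y): 450
  start at 3(a): 225
  start at 6(b): 150
sum over floor = 825

825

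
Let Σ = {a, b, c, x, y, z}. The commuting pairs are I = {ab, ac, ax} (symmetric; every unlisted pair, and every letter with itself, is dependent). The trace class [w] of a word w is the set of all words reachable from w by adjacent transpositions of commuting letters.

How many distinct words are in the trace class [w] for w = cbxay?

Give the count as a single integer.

4

0(c) covers ∅
1(b) covers 0:c
2(x) covers 1:b
3(a) covers ∅
4(y) covers 2:x, 3:a
floor of heap: 0:c, 3:a
completions by unplaced set U, small U first (add the entries for U minus each lowest piece of U):
  |U|=1: {4}:1
  |U|=2: {2,4}:1  {3,4}:1
  |U|=3: {1,2,4}:1  {2,3,4}:2
  start at 0(c): 3
  start at 3(a): 1
sum over floor = 4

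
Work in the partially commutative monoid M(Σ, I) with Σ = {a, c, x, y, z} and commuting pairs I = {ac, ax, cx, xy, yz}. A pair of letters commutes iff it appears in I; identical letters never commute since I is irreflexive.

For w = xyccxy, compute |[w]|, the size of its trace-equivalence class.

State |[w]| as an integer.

15

0(x) covers ∅
1(y) covers ∅
2(c) covers 1:y
3(c) covers 2:c
4(x) covers 0:x
5(y) covers 3:c
floor of heap: 0:x, 1:y
completions by unplaced set U, small U first (add the entries for U minus each lowest piece of U):
  |U|=1: {4}:1  {5}:1
  |U|=2: {0,4}:1  {3,5}:1  {4,5}:2
  |U|=3: {0,4,5}:3  {2,3,5}:1  {3,4,5}:3
  |U|=4: {0,3,4,5}:6  {1,2,3,5}:1  {2,3,4,5}:4
  start at 0(x): 5
  start at 1(y): 10
sum over floor = 15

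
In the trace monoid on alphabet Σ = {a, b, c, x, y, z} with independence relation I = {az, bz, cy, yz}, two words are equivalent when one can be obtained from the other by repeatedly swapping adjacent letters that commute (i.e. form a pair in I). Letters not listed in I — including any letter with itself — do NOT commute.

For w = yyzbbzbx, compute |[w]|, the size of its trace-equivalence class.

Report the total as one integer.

21

piece 0:y — minimal
piece 1:y rests on {0:y}
piece 2:z — minimal
piece 3:b rests on {1:y}
piece 4:b rests on {3:b}
piece 5:z rests on {2:z}
piece 6:b rests on {4:b}
piece 7:x rests on {5:z, 6:b}
minimal pieces: {0:y, 2:z}
ways to finish when only these pieces remain (= sum over removing one remaining piece with nothing left below it):
  1 left: {7}→1
  2 left: {5,7}→1  {6,7}→1
  3 left: {2,5,7}→1  {4,6,7}→1  {5,6,7}→2
  4 left: {2,5,6,7}→3  {3,4,6,7}→1  {4,5,6,7}→3
  5 left: {1,3,4,6,7}→1  {2,4,5,6,7}→6  {3,4,5,6,7}→4
  6 left: {0,1,3,4,6,7}→1  {1,3,4,5,6,7}→5  {2,3,4,5,6,7}→10
  placing 0:y first → 15 extensions
  placing 2:z first → 6 extensions
total linear extensions = 21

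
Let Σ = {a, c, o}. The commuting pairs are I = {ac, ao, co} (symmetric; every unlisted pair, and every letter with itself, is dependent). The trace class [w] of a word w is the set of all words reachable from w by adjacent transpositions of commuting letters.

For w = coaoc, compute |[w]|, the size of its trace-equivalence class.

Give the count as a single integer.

piece 0:c — minimal
piece 1:o — minimal
piece 2:a — minimal
piece 3:o rests on {1:o}
piece 4:c rests on {0:c}
minimal pieces: {0:c, 1:o, 2:a}
ways to finish when only these pieces remain (= sum over removing one remaining piece with nothing left below it):
  1 left: {2}→1  {3}→1  {4}→1
  2 left: {0,4}→1  {1,3}→1  {2,3}→2  {2,4}→2  {3,4}→2
  3 left: {0,2,4}→3  {0,3,4}→3  {1,2,3}→3  {1,3,4}→3  {2,3,4}→6
  placing 0:c first → 12 extensions
  placing 1:o first → 12 extensions
  placing 2:a first → 6 extensions
total linear extensions = 30

30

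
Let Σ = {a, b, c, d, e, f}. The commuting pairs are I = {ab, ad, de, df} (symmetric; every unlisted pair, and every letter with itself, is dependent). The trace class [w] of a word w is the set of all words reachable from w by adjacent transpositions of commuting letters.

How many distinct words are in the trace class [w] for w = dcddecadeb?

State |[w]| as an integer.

9

drop 0:d onto floor
drop 1:c onto {0:d}
drop 2:d onto {1:c}
drop 3:d onto {2:d}
drop 4:e onto {1:c}
drop 5:c onto {3:d, 4:e}
drop 6:a onto {5:c}
drop 7:d onto {5:c}
drop 8:e onto {6:a}
drop 9:b onto {7:d, 8:e}
ground layer = {0:d}
drop-orders for the pieces not yet dropped (sum over which currently-grounded one goes next):
  1 to go: {9} 1
  2 to go: {7,9} 1  {8,9} 1
  3 to go: {6,8,9} 1  {7,8,9} 2
  4 to go: {6,7,8,9} 3
  5 to go: {5,6,7,8,9} 3
  6 to go: {3,5,6,7,8,9} 3  {4,5,6,7,8,9} 3
  7 to go: {2,3,5,6,7,8,9} 3  {3,4,5,6,7,8,9} 6
  8 to go: {2,3,4,5,6,7,8,9} 9
  if 0:d drops first: 9 orders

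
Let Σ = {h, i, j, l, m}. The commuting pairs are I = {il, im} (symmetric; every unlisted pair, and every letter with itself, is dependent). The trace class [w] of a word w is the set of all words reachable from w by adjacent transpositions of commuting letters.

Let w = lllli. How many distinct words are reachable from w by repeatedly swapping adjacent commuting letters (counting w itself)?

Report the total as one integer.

#0=l has no predecessor
#1=l depends on [0:l]
#2=l depends on [1:l]
#3=l depends on [2:l]
#4=i has no predecessor
sources: [0:l, 4:i]
N(rest) = Σ N(rest − s) over sources s of rest; N(one piece) = 1:
  size 1 → [3]=1  [4]=1
  size 2 → [2,3]=1  [3,4]=2
  size 3 → [1,2,3]=1  [2,3,4]=3
  first=0(l) contributes 4
  first=4(i) contributes 1
|[w]| = 5

5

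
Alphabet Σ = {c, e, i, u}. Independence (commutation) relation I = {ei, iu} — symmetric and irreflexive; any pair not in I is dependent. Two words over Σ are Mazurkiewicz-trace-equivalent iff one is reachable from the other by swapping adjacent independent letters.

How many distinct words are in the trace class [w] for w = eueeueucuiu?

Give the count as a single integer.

piece 0:e — minimal
piece 1:u rests on {0:e}
piece 2:e rests on {1:u}
piece 3:e rests on {2:e}
piece 4:u rests on {3:e}
piece 5:e rests on {4:u}
piece 6:u rests on {5:e}
piece 7:c rests on {6:u}
piece 8:u rests on {7:c}
piece 9:i rests on {7:c}
piece 10:u rests on {8:u}
minimal pieces: {0:e}
ways to finish when only these pieces remain (= sum over removing one remaining piece with nothing left below it):
  1 left: {9}→1  {10}→1
  2 left: {8,10}→1  {9,10}→2
  3 left: {8,9,10}→3
  4 left: {7,8,9,10}→3
  5 left: {6,7,8,9,10}→3
  6 left: {5,6,7,8,9,10}→3
  7 left: {4,5,6,7,8,9,10}→3
  8 left: {3,4,5,6,7,8,9,10}→3
  9 left: {2,3,4,5,6,7,8,9,10}→3
  placing 0:e first → 3 extensions

3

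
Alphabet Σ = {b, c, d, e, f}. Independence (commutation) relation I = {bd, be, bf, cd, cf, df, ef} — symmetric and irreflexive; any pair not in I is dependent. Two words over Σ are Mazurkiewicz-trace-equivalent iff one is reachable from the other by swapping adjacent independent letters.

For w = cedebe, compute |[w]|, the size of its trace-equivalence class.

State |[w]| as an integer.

5

#0=c has no predecessor
#1=e depends on [0:c]
#2=d depends on [1:e]
#3=e depends on [2:d]
#4=b depends on [0:c]
#5=e depends on [3:e]
sources: [0:c]
N(rest) = Σ N(rest − s) over sources s of rest; N(one piece) = 1:
  size 1 → [4]=1  [5]=1
  size 2 → [3,5]=1  [4,5]=2
  size 3 → [2,3,5]=1  [3,4,5]=3
  size 4 → [1,2,3,5]=1  [2,3,4,5]=4
  first=0(c) contributes 5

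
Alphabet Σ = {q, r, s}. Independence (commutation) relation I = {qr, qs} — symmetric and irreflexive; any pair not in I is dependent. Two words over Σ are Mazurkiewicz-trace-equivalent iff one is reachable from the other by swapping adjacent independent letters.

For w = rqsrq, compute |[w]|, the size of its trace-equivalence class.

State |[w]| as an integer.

drop 0:r onto floor
drop 1:q onto floor
drop 2:s onto {0:r}
drop 3:r onto {2:s}
drop 4:q onto {1:q}
ground layer = {0:r, 1:q}
drop-orders for the pieces not yet dropped (sum over which currently-grounded one goes next):
  1 to go: {3} 1  {4} 1
  2 to go: {1,4} 1  {2,3} 1  {3,4} 2
  3 to go: {0,2,3} 1  {1,3,4} 3  {2,3,4} 3
  if 0:r drops first: 6 orders
  if 1:q drops first: 4 orders
heap linearizations: 10

10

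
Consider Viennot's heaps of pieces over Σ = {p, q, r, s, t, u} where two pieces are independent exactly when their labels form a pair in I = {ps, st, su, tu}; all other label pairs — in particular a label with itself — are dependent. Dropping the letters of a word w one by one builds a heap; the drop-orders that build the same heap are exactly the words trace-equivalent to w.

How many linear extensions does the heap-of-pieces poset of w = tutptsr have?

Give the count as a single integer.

18

drop 0:t onto floor
drop 1:u onto floor
drop 2:t onto {0:t}
drop 3:p onto {1:u, 2:t}
drop 4:t onto {3:p}
drop 5:s onto floor
drop 6:r onto {4:t, 5:s}
ground layer = {0:t, 1:u, 5:s}
drop-orders for the pieces not yet dropped (sum over which currently-grounded one goes next):
  1 to go: {6} 1
  2 to go: {4,6} 1  {5,6} 1
  3 to go: {3,4,6} 1  {4,5,6} 2
  4 to go: {1,3,4,6} 1  {2,3,4,6} 1  {3,4,5,6} 3
  5 to go: {0,2,3,4,6} 1  {1,2,3,4,6} 2  {1,3,4,5,6} 4  {2,3,4,5,6} 4
  if 0:t drops first: 10 orders
  if 1:u drops first: 5 orders
  if 5:s drops first: 3 orders
heap linearizations: 18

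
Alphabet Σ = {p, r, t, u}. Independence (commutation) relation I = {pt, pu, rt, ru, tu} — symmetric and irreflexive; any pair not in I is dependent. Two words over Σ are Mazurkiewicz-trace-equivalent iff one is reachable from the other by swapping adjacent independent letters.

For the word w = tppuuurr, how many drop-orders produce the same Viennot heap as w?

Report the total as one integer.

280

drop 0:t onto floor
drop 1:p onto floor
drop 2:p onto {1:p}
drop 3:u onto floor
drop 4:u onto {3:u}
drop 5:u onto {4:u}
drop 6:r onto {2:p}
drop 7:r onto {6:r}
ground layer = {0:t, 1:p, 3:u}
drop-orders for the pieces not yet dropped (sum over which currently-grounded one goes next):
  1 to go: {0} 1  {5} 1  {7} 1
  2 to go: {0,5} 2  {0,7} 2  {4,5} 1  {5,7} 2  {6,7} 1
  3 to go: {0,4,5} 3  {0,5,7} 6  {0,6,7} 3  {2,6,7} 1  {3,4,5} 1  {4,5,7} 3  {5,6,7} 3
  4 to go: {0,2,6,7} 4  {0,3,4,5} 4  {0,4,5,7} 12  {0,5,6,7} 12  {1,2,6,7} 1  {2,5,6,7} 4  {3,4,5,7} 4  {4,5,6,7} 6
  5 to go: {0,1,2,6,7} 5  {0,2,5,6,7} 20  {0,3,4,5,7} 20  {0,4,5,6,7} 30  {1,2,5,6,7} 5  {2,4,5,6,7} 10  {3,4,5,6,7} 10
  6 to go: {0,1,2,5,6,7} 30  {0,2,4,5,6,7} 60  {0,3,4,5,6,7} 60  {1,2,4,5,6,7} 15  {2,3,4,5,6,7} 20
  if 0:t drops first: 35 orders
  if 1:p drops first: 140 orders
  if 3:u drops first: 105 orders
heap linearizations: 280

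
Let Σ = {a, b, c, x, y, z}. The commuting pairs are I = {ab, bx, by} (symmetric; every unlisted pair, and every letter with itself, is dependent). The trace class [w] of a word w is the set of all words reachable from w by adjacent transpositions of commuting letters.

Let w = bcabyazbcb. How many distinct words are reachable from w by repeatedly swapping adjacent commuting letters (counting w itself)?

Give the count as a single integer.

4

0(b) covers ∅
1(c) covers 0:b
2(a) covers 1:c
3(b) covers 1:c
4(y) covers 2:a
5(a) covers 4:y
6(z) covers 3:b, 5:a
7(b) covers 6:z
8(c) covers 7:b
9(b) covers 8:c
floor of heap: 0:b
completions by unplaced set U, small U first (add the entries for U minus each lowest piece of U):
  |U|=1: {9}:1
  |U|=2: {8,9}:1
  |U|=3: {7,8,9}:1
  |U|=4: {6,7,8,9}:1
  |U|=5: {3,6,7,8,9}:1  {5,6,7,8,9}:1
  |U|=6: {3,5,6,7,8,9}:2  {4,5,6,7,8,9}:1
  |U|=7: {2,4,5,6,7,8,9}:1  {3,4,5,6,7,8,9}:3
  |U|=8: {2,3,4,5,6,7,8,9}:4
  start at 0(b): 4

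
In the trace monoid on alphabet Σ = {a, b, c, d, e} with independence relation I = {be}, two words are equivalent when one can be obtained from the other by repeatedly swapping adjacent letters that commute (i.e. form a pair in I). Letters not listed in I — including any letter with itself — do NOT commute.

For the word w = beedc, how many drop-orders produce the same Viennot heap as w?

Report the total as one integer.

piece 0:b — minimal
piece 1:e — minimal
piece 2:e rests on {1:e}
piece 3:d rests on {0:b, 2:e}
piece 4:c rests on {3:d}
minimal pieces: {0:b, 1:e}
ways to finish when only these pieces remain (= sum over removing one remaining piece with nothing left below it):
  1 left: {4}→1
  2 left: {3,4}→1
  3 left: {0,3,4}→1  {2,3,4}→1
  placing 0:b first → 1 extensions
  placing 1:e first → 2 extensions
total linear extensions = 3

3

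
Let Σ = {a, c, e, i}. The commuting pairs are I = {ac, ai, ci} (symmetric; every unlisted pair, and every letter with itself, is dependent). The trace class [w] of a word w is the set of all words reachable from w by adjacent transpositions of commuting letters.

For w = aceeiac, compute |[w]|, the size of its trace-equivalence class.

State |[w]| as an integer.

drop 0:a onto floor
drop 1:c onto floor
drop 2:e onto {0:a, 1:c}
drop 3:e onto {2:e}
drop 4:i onto {3:e}
drop 5:a onto {3:e}
drop 6:c onto {3:e}
ground layer = {0:a, 1:c}
drop-orders for the pieces not yet dropped (sum over which currently-grounded one goes next):
  1 to go: {4} 1  {5} 1  {6} 1
  2 to go: {4,5} 2  {4,6} 2  {5,6} 2
  3 to go: {4,5,6} 6
  4 to go: {3,4,5,6} 6
  5 to go: {2,3,4,5,6} 6
  if 0:a drops first: 6 orders
  if 1:c drops first: 6 orders
heap linearizations: 12

12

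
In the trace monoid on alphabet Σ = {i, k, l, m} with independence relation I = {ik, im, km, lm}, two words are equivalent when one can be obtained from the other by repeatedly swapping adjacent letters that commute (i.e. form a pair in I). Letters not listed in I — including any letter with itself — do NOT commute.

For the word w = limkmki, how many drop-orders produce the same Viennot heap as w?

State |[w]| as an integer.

piece 0:l — minimal
piece 1:i rests on {0:l}
piece 2:m — minimal
piece 3:k rests on {0:l}
piece 4:m rests on {2:m}
piece 5:k rests on {3:k}
piece 6:i rests on {1:i}
minimal pieces: {0:l, 2:m}
ways to finish when only these pieces remain (= sum over removing one remaining piece with nothing left below it):
  1 left: {4}→1  {5}→1  {6}→1
  2 left: {1,6}→1  {2,4}→1  {3,5}→1  {4,5}→2  {4,6}→2  {5,6}→2
  3 left: {1,4,6}→3  {1,5,6}→3  {2,4,5}→3  {2,4,6}→3  {3,4,5}→3  {3,5,6}→3  {4,5,6}→6
  4 left: {1,2,4,6}→6  {1,3,5,6}→6  {1,4,5,6}→12  {2,3,4,5}→6  {2,4,5,6}→12  {3,4,5,6}→12
  5 left: {0,1,3,5,6}→6  {1,2,4,5,6}→30  {1,3,4,5,6}→30  {2,3,4,5,6}→30
  placing 0:l first → 90 extensions
  placing 2:m first → 36 extensions
total linear extensions = 126

126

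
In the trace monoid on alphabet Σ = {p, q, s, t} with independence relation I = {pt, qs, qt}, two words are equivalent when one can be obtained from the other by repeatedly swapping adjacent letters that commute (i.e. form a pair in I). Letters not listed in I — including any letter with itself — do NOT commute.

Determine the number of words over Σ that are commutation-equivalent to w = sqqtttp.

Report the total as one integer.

#0=s has no predecessor
#1=q has no predecessor
#2=q depends on [1:q]
#3=t depends on [0:s]
#4=t depends on [3:t]
#5=t depends on [4:t]
#6=p depends on [0:s, 2:q]
sources: [0:s, 1:q]
N(rest) = Σ N(rest − s) over sources s of rest; N(one piece) = 1:
  size 1 → [5]=1  [6]=1
  size 2 → [2,6]=1  [4,5]=1  [5,6]=2
  size 3 → [1,2,6]=1  [2,5,6]=3  [3,4,5]=1  [4,5,6]=3
  size 4 → [1,2,5,6]=4  [2,4,5,6]=6  [3,4,5,6]=4
  size 5 → [0,3,4,5,6]=4  [1,2,4,5,6]=10  [2,3,4,5,6]=10
  first=0(s) contributes 20
  first=1(q) contributes 14
|[w]| = 34

34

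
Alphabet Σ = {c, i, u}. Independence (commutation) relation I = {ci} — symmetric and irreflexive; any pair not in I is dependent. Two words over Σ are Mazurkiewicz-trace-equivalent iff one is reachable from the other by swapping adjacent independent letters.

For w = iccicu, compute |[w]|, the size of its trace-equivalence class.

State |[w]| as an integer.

10

piece 0:i — minimal
piece 1:c — minimal
piece 2:c rests on {1:c}
piece 3:i rests on {0:i}
piece 4:c rests on {2:c}
piece 5:u rests on {3:i, 4:c}
minimal pieces: {0:i, 1:c}
ways to finish when only these pieces remain (= sum over removing one remaining piece with nothing left below it):
  1 left: {5}→1
  2 left: {3,5}→1  {4,5}→1
  3 left: {0,3,5}→1  {2,4,5}→1  {3,4,5}→2
  4 left: {0,3,4,5}→3  {1,2,4,5}→1  {2,3,4,5}→3
  placing 0:i first → 4 extensions
  placing 1:c first → 6 extensions
total linear extensions = 10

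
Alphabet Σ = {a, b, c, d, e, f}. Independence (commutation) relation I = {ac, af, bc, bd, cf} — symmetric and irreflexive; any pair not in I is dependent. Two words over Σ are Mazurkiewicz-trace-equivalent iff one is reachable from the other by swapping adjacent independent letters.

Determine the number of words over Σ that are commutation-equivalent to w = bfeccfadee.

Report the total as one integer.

12

#0=b has no predecessor
#1=f depends on [0:b]
#2=e depends on [1:f]
#3=c depends on [2:e]
#4=c depends on [3:c]
#5=f depends on [2:e]
#6=a depends on [2:e]
#7=d depends on [4:c, 5:f, 6:a]
#8=e depends on [7:d]
#9=e depends on [8:e]
sources: [0:b]
N(rest) = Σ N(rest − s) over sources s of rest; N(one piece) = 1:
  size 1 → [9]=1
  size 2 → [8,9]=1
  size 3 → [7,8,9]=1
  size 4 → [4,7,8,9]=1  [5,7,8,9]=1  [6,7,8,9]=1
  size 5 → [3,4,7,8,9]=1  [4,5,7,8,9]=2  [4,6,7,8,9]=2  [5,6,7,8,9]=2
  size 6 → [3,4,5,7,8,9]=3  [3,4,6,7,8,9]=3  [4,5,6,7,8,9]=6
  size 7 → [3,4,5,6,7,8,9]=12
  size 8 → [2,3,4,5,6,7,8,9]=12
  first=0(b) contributes 12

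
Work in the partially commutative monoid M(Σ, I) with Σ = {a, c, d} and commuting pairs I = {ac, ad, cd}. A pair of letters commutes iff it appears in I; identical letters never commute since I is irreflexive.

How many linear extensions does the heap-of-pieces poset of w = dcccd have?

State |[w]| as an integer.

10

drop 0:d onto floor
drop 1:c onto floor
drop 2:c onto {1:c}
drop 3:c onto {2:c}
drop 4:d onto {0:d}
ground layer = {0:d, 1:c}
drop-orders for the pieces not yet dropped (sum over which currently-grounded one goes next):
  1 to go: {3} 1  {4} 1
  2 to go: {0,4} 1  {2,3} 1  {3,4} 2
  3 to go: {0,3,4} 3  {1,2,3} 1  {2,3,4} 3
  if 0:d drops first: 4 orders
  if 1:c drops first: 6 orders
heap linearizations: 10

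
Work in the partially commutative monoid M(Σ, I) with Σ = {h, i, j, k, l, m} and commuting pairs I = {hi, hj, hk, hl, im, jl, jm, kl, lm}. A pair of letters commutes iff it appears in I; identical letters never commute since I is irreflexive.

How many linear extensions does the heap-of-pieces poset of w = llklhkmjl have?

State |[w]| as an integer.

882

piece 0:l — minimal
piece 1:l rests on {0:l}
piece 2:k — minimal
piece 3:l rests on {1:l}
piece 4:h — minimal
piece 5:k rests on {2:k}
piece 6:m rests on {4:h, 5:k}
piece 7:j rests on {5:k}
piece 8:l rests on {3:l}
minimal pieces: {0:l, 2:k, 4:h}
ways to finish when only these pieces remain (= sum over removing one remaining piece with nothing left below it):
  1 left: {6}→1  {7}→1  {8}→1
  2 left: {3,8}→1  {4,6}→1  {6,7}→2  {6,8}→2  {7,8}→2
  3 left: {1,3,8}→1  {3,6,8}→3  {3,7,8}→3  {4,6,7}→3  {4,6,8}→3  {5,6,7}→2  {6,7,8}→6
  4 left: {0,1,3,8}→1  {1,3,6,8}→4  {1,3,7,8}→4  {2,5,6,7}→2  {3,4,6,8}→6  {3,6,7,8}→12  {4,5,6,7}→5  {4,6,7,8}→12  {5,6,7,8}→8
  5 left: {0,1,3,6,8}→5  {0,1,3,7,8}→5  {1,3,4,6,8}→10  {1,3,6,7,8}→20  {2,4,5,6,7}→7  {2,5,6,7,8}→10  {3,4,6,7,8}→30  {3,5,6,7,8}→20  {4,5,6,7,8}→25
  6 left: {0,1,3,4,6,8}→15  {0,1,3,6,7,8}→30  {1,3,4,6,7,8}→60  {1,3,5,6,7,8}→40  {2,3,5,6,7,8}→30  {2,4,5,6,7,8}→42  {3,4,5,6,7,8}→75
  7 left: {0,1,3,4,6,7,8}→105  {0,1,3,5,6,7,8}→70  {1,2,3,5,6,7,8}→70  {1,3,4,5,6,7,8}→175  {2,3,4,5,6,7,8}→147
  placing 0:l first → 392 extensions
  placing 2:k first → 350 extensions
  placing 4:h first → 140 extensions
total linear extensions = 882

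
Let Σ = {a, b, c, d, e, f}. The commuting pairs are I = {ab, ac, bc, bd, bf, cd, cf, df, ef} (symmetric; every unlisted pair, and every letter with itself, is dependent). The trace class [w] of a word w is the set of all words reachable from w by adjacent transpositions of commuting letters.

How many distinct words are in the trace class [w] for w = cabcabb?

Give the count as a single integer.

210

drop 0:c onto floor
drop 1:a onto floor
drop 2:b onto floor
drop 3:c onto {0:c}
drop 4:a onto {1:a}
drop 5:b onto {2:b}
drop 6:b onto {5:b}
ground layer = {0:c, 1:a, 2:b}
drop-orders for the pieces not yet dropped (sum over which currently-grounded one goes next):
  1 to go: {3} 1  {4} 1  {6} 1
  2 to go: {0,3} 1  {1,4} 1  {3,4} 2  {3,6} 2  {4,6} 2  {5,6} 1
  3 to go: {0,3,4} 3  {0,3,6} 3  {1,3,4} 3  {1,4,6} 3  {2,5,6} 1  {3,4,6} 6  {3,5,6} 3  {4,5,6} 3
  4 to go: {0,1,3,4} 6  {0,3,4,6} 12  {0,3,5,6} 6  {1,3,4,6} 12  {1,4,5,6} 6  {2,3,5,6} 4  {2,4,5,6} 4  {3,4,5,6} 12
  5 to go: {0,1,3,4,6} 30  {0,2,3,5,6} 10  {0,3,4,5,6} 30  {1,2,4,5,6} 10  {1,3,4,5,6} 30  {2,3,4,5,6} 20
  if 0:c drops first: 60 orders
  if 1:a drops first: 60 orders
  if 2:b drops first: 90 orders
heap linearizations: 210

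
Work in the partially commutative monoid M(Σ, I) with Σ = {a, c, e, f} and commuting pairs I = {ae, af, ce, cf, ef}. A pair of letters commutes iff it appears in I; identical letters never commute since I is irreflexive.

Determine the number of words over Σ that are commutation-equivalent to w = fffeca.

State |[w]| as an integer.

60

piece 0:f — minimal
piece 1:f rests on {0:f}
piece 2:f rests on {1:f}
piece 3:e — minimal
piece 4:c — minimal
piece 5:a rests on {4:c}
minimal pieces: {0:f, 3:e, 4:c}
ways to finish when only these pieces remain (= sum over removing one remaining piece with nothing left below it):
  1 left: {2}→1  {3}→1  {5}→1
  2 left: {1,2}→1  {2,3}→2  {2,5}→2  {3,5}→2  {4,5}→1
  3 left: {0,1,2}→1  {1,2,3}→3  {1,2,5}→3  {2,3,5}→6  {2,4,5}→3  {3,4,5}→3
  4 left: {0,1,2,3}→4  {0,1,2,5}→4  {1,2,3,5}→12  {1,2,4,5}→6  {2,3,4,5}→12
  placing 0:f first → 30 extensions
  placing 3:e first → 10 extensions
  placing 4:c first → 20 extensions
total linear extensions = 60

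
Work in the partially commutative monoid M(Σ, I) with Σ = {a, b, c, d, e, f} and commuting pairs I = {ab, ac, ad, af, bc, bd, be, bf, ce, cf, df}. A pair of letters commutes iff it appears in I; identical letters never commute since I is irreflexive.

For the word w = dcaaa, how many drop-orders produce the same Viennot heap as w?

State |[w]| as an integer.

0(d) covers ∅
1(c) covers 0:d
2(a) covers ∅
3(a) covers 2:a
4(a) covers 3:a
floor of heap: 0:d, 2:a
completions by unplaced set U, small U first (add the entries for U minus each lowest piece of U):
  |U|=1: {1}:1  {4}:1
  |U|=2: {0,1}:1  {1,4}:2  {3,4}:1
  |U|=3: {0,1,4}:3  {1,3,4}:3  {2,3,4}:1
  start at 0(d): 4
  start at 2(a): 6
sum over floor = 10

10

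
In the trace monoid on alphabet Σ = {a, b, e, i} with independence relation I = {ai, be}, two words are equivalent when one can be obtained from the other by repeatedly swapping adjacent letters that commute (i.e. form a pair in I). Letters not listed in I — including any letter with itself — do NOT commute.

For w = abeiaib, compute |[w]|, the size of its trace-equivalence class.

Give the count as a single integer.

#0=a has no predecessor
#1=b depends on [0:a]
#2=e depends on [0:a]
#3=i depends on [1:b, 2:e]
#4=a depends on [1:b, 2:e]
#5=i depends on [3:i]
#6=b depends on [4:a, 5:i]
sources: [0:a]
N(rest) = Σ N(rest − s) over sources s of rest; N(one piece) = 1:
  size 1 → [6]=1
  size 2 → [4,6]=1  [5,6]=1
  size 3 → [3,5,6]=1  [4,5,6]=2
  size 4 → [3,4,5,6]=3
  size 5 → [1,3,4,5,6]=3  [2,3,4,5,6]=3
  first=0(a) contributes 6

6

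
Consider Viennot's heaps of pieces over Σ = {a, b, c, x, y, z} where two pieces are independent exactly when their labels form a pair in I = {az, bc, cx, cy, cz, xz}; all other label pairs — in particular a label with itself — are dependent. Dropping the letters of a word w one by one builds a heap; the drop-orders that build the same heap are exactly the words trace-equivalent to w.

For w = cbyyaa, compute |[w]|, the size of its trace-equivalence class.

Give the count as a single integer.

#0=c has no predecessor
#1=b has no predecessor
#2=y depends on [1:b]
#3=y depends on [2:y]
#4=a depends on [0:c, 3:y]
#5=a depends on [4:a]
sources: [0:c, 1:b]
N(rest) = Σ N(rest − s) over sources s of rest; N(one piece) = 1:
  size 1 → [5]=1
  size 2 → [4,5]=1
  size 3 → [0,4,5]=1  [3,4,5]=1
  size 4 → [0,3,4,5]=2  [2,3,4,5]=1
  first=0(c) contributes 1
  first=1(b) contributes 3
|[w]| = 4

4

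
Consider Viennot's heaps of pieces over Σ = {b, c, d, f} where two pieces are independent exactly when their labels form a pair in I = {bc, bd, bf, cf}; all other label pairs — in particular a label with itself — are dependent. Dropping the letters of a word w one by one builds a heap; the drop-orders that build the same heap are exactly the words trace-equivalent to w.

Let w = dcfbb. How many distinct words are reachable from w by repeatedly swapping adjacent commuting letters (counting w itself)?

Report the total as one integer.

20

drop 0:d onto floor
drop 1:c onto {0:d}
drop 2:f onto {0:d}
drop 3:b onto floor
drop 4:b onto {3:b}
ground layer = {0:d, 3:b}
drop-orders for the pieces not yet dropped (sum over which currently-grounded one goes next):
  1 to go: {1} 1  {2} 1  {4} 1
  2 to go: {1,2} 2  {1,4} 2  {2,4} 2  {3,4} 1
  3 to go: {0,1,2} 2  {1,2,4} 6  {1,3,4} 3  {2,3,4} 3
  if 0:d drops first: 12 orders
  if 3:b drops first: 8 orders
heap linearizations: 20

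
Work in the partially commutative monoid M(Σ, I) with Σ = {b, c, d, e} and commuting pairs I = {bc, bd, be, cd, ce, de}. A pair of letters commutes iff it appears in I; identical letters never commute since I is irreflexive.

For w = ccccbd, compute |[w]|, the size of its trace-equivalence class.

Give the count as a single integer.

0(c) covers ∅
1(c) covers 0:c
2(c) covers 1:c
3(c) covers 2:c
4(b) covers ∅
5(d) covers ∅
floor of heap: 0:c, 4:b, 5:d
completions by unplaced set U, small U first (add the entries for U minus each lowest piece of U):
  |U|=1: {3}:1  {4}:1  {5}:1
  |U|=2: {2,3}:1  {3,4}:2  {3,5}:2  {4,5}:2
  |U|=3: {1,2,3}:1  {2,3,4}:3  {2,3,5}:3  {3,4,5}:6
  |U|=4: {0,1,2,3}:1  {1,2,3,4}:4  {1,2,3,5}:4  {2,3,4,5}:12
  start at 0(c): 20
  start at 4(b): 5
  start at 5(d): 5
sum over floor = 30

30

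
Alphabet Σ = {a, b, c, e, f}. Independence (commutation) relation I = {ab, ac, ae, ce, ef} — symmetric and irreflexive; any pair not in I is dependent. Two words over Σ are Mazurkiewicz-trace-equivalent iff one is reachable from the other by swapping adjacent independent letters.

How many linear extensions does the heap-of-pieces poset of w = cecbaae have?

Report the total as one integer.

63

piece 0:c — minimal
piece 1:e — minimal
piece 2:c rests on {0:c}
piece 3:b rests on {1:e, 2:c}
piece 4:a — minimal
piece 5:a rests on {4:a}
piece 6:e rests on {3:b}
minimal pieces: {0:c, 1:e, 4:a}
ways to finish when only these pieces remain (= sum over removing one remaining piece with nothing left below it):
  1 left: {5}→1  {6}→1
  2 left: {3,6}→1  {4,5}→1  {5,6}→2
  3 left: {1,3,6}→1  {2,3,6}→1  {3,5,6}→3  {4,5,6}→3
  4 left: {0,2,3,6}→1  {1,2,3,6}→2  {1,3,5,6}→4  {2,3,5,6}→4  {3,4,5,6}→6
  5 left: {0,1,2,3,6}→3  {0,2,3,5,6}→5  {1,2,3,5,6}→10  {1,3,4,5,6}→10  {2,3,4,5,6}→10
  placing 0:c first → 30 extensions
  placing 1:e first → 15 extensions
  placing 4:a first → 18 extensions
total linear extensions = 63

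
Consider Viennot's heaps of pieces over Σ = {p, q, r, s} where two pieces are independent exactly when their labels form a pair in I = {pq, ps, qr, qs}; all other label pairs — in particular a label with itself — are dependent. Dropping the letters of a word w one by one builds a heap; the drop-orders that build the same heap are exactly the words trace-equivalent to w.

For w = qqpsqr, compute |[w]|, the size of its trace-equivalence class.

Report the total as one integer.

#0=q has no predecessor
#1=q depends on [0:q]
#2=p has no predecessor
#3=s has no predecessor
#4=q depends on [1:q]
#5=r depends on [2:p, 3:s]
sources: [0:q, 2:p, 3:s]
N(rest) = Σ N(rest − s) over sources s of rest; N(one piece) = 1:
  size 1 → [4]=1  [5]=1
  size 2 → [1,4]=1  [2,5]=1  [3,5]=1  [4,5]=2
  size 3 → [0,1,4]=1  [1,4,5]=3  [2,3,5]=2  [2,4,5]=3  [3,4,5]=3
  size 4 → [0,1,4,5]=4  [1,2,4,5]=6  [1,3,4,5]=6  [2,3,4,5]=8
  first=0(q) contributes 20
  first=2(p) contributes 10
  first=3(s) contributes 10
|[w]| = 40

40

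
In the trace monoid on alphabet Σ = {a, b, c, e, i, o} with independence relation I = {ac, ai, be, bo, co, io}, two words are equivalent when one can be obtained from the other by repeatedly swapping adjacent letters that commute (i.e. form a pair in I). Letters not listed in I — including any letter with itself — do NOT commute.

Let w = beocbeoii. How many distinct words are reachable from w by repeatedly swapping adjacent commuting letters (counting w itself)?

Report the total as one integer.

0(b) covers ∅
1(e) covers ∅
2(o) covers 1:e
3(c) covers 0:b, 1:e
4(b) covers 3:c
5(e) covers 2:o, 3:c
6(o) covers 5:e
7(i) covers 4:b, 5:e
8(i) covers 7:i
floor of heap: 0:b, 1:e
completions by unplaced set U, small U first (add the entries for U minus each lowest piece of U):
  |U|=1: {6}:1  {8}:1
  |U|=2: {6,8}:2  {7,8}:1
  |U|=3: {4,7,8}:1  {6,7,8}:3
  |U|=4: {4,6,7,8}:4  {5,6,7,8}:3
  |U|=5: {2,5,6,7,8}:3  {4,5,6,7,8}:7
  |U|=6: {2,4,5,6,7,8}:10  {3,4,5,6,7,8}:7
  |U|=7: {0,3,4,5,6,7,8}:7  {2,3,4,5,6,7,8}:17
  start at 0(b): 17
  start at 1(e): 24
sum over floor = 41

41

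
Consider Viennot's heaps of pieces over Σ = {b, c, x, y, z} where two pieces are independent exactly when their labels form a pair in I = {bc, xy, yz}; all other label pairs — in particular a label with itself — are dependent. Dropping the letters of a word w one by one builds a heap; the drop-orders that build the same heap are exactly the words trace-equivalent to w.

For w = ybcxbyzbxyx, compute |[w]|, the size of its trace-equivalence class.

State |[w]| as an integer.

12

#0=y has no predecessor
#1=b depends on [0:y]
#2=c depends on [0:y]
#3=x depends on [1:b, 2:c]
#4=b depends on [3:x]
#5=y depends on [4:b]
#6=z depends on [4:b]
#7=b depends on [5:y, 6:z]
#8=x depends on [7:b]
#9=y depends on [7:b]
#10=x depends on [8:x]
sources: [0:y]
N(rest) = Σ N(rest − s) over sources s of rest; N(one piece) = 1:
  size 1 → [9]=1  [10]=1
  size 2 → [8,10]=1  [9,10]=2
  size 3 → [8,9,10]=3
  size 4 → [7,8,9,10]=3
  size 5 → [5,7,8,9,10]=3  [6,7,8,9,10]=3
  size 6 → [5,6,7,8,9,10]=6
  size 7 → [4,5,6,7,8,9,10]=6
  size 8 → [3,4,5,6,7,8,9,10]=6
  size 9 → [1,3,4,5,6,7,8,9,10]=6  [2,3,4,5,6,7,8,9,10]=6
  first=0(y) contributes 12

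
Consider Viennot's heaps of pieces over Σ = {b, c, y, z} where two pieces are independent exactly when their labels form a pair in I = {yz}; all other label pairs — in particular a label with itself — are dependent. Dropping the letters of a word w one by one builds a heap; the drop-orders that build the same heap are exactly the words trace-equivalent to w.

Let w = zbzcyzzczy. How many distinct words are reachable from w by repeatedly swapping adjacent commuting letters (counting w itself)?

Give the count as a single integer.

6

piece 0:z — minimal
piece 1:b rests on {0:z}
piece 2:z rests on {1:b}
piece 3:c rests on {2:z}
piece 4:y rests on {3:c}
piece 5:z rests on {3:c}
piece 6:z rests on {5:z}
piece 7:c rests on {4:y, 6:z}
piece 8:z rests on {7:c}
piece 9:y rests on {7:c}
minimal pieces: {0:z}
ways to finish when only these pieces remain (= sum over removing one remaining piece with nothing left below it):
  1 left: {8}→1  {9}→1
  2 left: {8,9}→2
  3 left: {7,8,9}→2
  4 left: {4,7,8,9}→2  {6,7,8,9}→2
  5 left: {4,6,7,8,9}→4  {5,6,7,8,9}→2
  6 left: {4,5,6,7,8,9}→6
  7 left: {3,4,5,6,7,8,9}→6
  8 left: {2,3,4,5,6,7,8,9}→6
  placing 0:z first → 6 extensions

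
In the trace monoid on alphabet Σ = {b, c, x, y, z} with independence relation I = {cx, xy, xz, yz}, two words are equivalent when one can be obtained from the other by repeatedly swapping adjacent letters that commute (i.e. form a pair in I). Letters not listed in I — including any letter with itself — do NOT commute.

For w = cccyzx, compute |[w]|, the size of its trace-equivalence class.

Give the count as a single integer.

#0=c has no predecessor
#1=c depends on [0:c]
#2=c depends on [1:c]
#3=y depends on [2:c]
#4=z depends on [2:c]
#5=x has no predecessor
sources: [0:c, 5:x]
N(rest) = Σ N(rest − s) over sources s of rest; N(one piece) = 1:
  size 1 → [3]=1  [4]=1  [5]=1
  size 2 → [3,4]=2  [3,5]=2  [4,5]=2
  size 3 → [2,3,4]=2  [3,4,5]=6
  size 4 → [1,2,3,4]=2  [2,3,4,5]=8
  first=0(c) contributes 10
  first=5(x) contributes 2
|[w]| = 12

12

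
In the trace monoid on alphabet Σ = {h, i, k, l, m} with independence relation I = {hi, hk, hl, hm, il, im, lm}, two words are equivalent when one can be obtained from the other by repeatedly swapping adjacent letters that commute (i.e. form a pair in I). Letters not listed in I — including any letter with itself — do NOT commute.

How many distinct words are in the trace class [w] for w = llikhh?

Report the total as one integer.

45

#0=l has no predecessor
#1=l depends on [0:l]
#2=i has no predecessor
#3=k depends on [1:l, 2:i]
#4=h has no predecessor
#5=h depends on [4:h]
sources: [0:l, 2:i, 4:h]
N(rest) = Σ N(rest − s) over sources s of rest; N(one piece) = 1:
  size 1 → [3]=1  [5]=1
  size 2 → [1,3]=1  [2,3]=1  [3,5]=2  [4,5]=1
  size 3 → [0,1,3]=1  [1,2,3]=2  [1,3,5]=3  [2,3,5]=3  [3,4,5]=3
  size 4 → [0,1,2,3]=3  [0,1,3,5]=4  [1,2,3,5]=8  [1,3,4,5]=6  [2,3,4,5]=6
  first=0(l) contributes 20
  first=2(i) contributes 10
  first=4(h) contributes 15
|[w]| = 45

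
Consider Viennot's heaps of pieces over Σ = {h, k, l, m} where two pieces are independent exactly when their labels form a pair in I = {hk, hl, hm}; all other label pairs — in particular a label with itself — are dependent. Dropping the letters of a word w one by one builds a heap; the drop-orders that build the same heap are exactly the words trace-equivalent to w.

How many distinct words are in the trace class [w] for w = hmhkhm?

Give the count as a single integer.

20

#0=h has no predecessor
#1=m has no predecessor
#2=h depends on [0:h]
#3=k depends on [1:m]
#4=h depends on [2:h]
#5=m depends on [3:k]
sources: [0:h, 1:m]
N(rest) = Σ N(rest − s) over sources s of rest; N(one piece) = 1:
  size 1 → [4]=1  [5]=1
  size 2 → [2,4]=1  [3,5]=1  [4,5]=2
  size 3 → [0,2,4]=1  [1,3,5]=1  [2,4,5]=3  [3,4,5]=3
  size 4 → [0,2,4,5]=4  [1,3,4,5]=4  [2,3,4,5]=6
  first=0(h) contributes 10
  first=1(m) contributes 10
|[w]| = 20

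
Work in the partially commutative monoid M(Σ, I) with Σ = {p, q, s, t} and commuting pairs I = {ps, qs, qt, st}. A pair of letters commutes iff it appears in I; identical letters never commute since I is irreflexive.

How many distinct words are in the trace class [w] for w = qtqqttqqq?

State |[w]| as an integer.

84

0(q) covers ∅
1(t) covers ∅
2(q) covers 0:q
3(q) covers 2:q
4(t) covers 1:t
5(t) covers 4:t
6(q) covers 3:q
7(q) covers 6:q
8(q) covers 7:q
floor of heap: 0:q, 1:t
completions by unplaced set U, small U first (add the entries for U minus each lowest piece of U):
  |U|=1: {5}:1  {8}:1
  |U|=2: {4,5}:1  {5,8}:2  {7,8}:1
  |U|=3: {1,4,5}:1  {4,5,8}:3  {5,7,8}:3  {6,7,8}:1
  |U|=4: {1,4,5,8}:4  {3,6,7,8}:1  {4,5,7,8}:6  {5,6,7,8}:4
  |U|=5: {1,4,5,7,8}:10  {2,3,6,7,8}:1  {3,5,6,7,8}:5  {4,5,6,7,8}:10
  |U|=6: {0,2,3,6,7,8}:1  {1,4,5,6,7,8}:20  {2,3,5,6,7,8}:6  {3,4,5,6,7,8}:15
  |U|=7: {0,2,3,5,6,7,8}:7  {1,3,4,5,6,7,8}:35  {2,3,4,5,6,7,8}:21
  start at 0(q): 56
  start at 1(t): 28
sum over floor = 84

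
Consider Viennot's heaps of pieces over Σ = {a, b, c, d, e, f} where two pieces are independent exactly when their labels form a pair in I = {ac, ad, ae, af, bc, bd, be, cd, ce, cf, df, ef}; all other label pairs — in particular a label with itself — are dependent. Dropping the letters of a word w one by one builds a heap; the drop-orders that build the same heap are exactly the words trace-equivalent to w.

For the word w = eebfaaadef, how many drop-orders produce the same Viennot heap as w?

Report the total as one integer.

piece 0:e — minimal
piece 1:e rests on {0:e}
piece 2:b — minimal
piece 3:f rests on {2:b}
piece 4:a rests on {2:b}
piece 5:a rests on {4:a}
piece 6:a rests on {5:a}
piece 7:d rests on {1:e}
piece 8:e rests on {7:d}
piece 9:f rests on {3:f}
minimal pieces: {0:e, 2:b}
ways to finish when only these pieces remain (= sum over removing one remaining piece with nothing left below it):
  1 left: {6}→1  {8}→1  {9}→1
  2 left: {3,9}→1  {5,6}→1  {6,8}→2  {6,9}→2  {7,8}→1  {8,9}→2
  3 left: {1,7,8}→1  {3,6,9}→3  {3,8,9}→3  {4,5,6}→1  {5,6,8}→3  {5,6,9}→3  {6,7,8}→3  {6,8,9}→6  {7,8,9}→3
  4 left: {0,1,7,8}→1  {1,6,7,8}→4  {1,7,8,9}→4  {3,5,6,9}→6  {3,6,8,9}→12  {3,7,8,9}→6  {4,5,6,8}→4  {4,5,6,9}→4  {5,6,7,8}→6  {5,6,8,9}→12  {6,7,8,9}→12
  5 left: {0,1,6,7,8}→5  {0,1,7,8,9}→5  {1,3,7,8,9}→10  {1,5,6,7,8}→10  {1,6,7,8,9}→20  {3,4,5,6,9}→10  {3,5,6,8,9}→30  {3,6,7,8,9}→30  {4,5,6,7,8}→10  {4,5,6,8,9}→20  {5,6,7,8,9}→30
  6 left: {0,1,3,7,8,9}→15  {0,1,5,6,7,8}→15  {0,1,6,7,8,9}→30  {1,3,6,7,8,9}→60  {1,4,5,6,7,8}→20  {1,5,6,7,8,9}→60  {2,3,4,5,6,9}→10  {3,4,5,6,8,9}→60  {3,5,6,7,8,9}→90  {4,5,6,7,8,9}→60
  7 left: {0,1,3,6,7,8,9}→105  {0,1,4,5,6,7,8}→35  {0,1,5,6,7,8,9}→105  {1,3,5,6,7,8,9}→210  {1,4,5,6,7,8,9}→140  {2,3,4,5,6,8,9}→70  {3,4,5,6,7,8,9}→210
  8 left: {0,1,3,5,6,7,8,9}→420  {0,1,4,5,6,7,8,9}→280  {1,3,4,5,6,7,8,9}→560  {2,3,4,5,6,7,8,9}→280
  placing 0:e first → 840 extensions
  placing 2:b first → 1260 extensions
total linear extensions = 2100

2100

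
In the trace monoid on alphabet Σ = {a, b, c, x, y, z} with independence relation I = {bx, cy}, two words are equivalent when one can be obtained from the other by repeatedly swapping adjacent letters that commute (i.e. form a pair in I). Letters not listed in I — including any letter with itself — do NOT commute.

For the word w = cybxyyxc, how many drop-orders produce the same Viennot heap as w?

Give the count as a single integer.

drop 0:c onto floor
drop 1:y onto floor
drop 2:b onto {0:c, 1:y}
drop 3:x onto {0:c, 1:y}
drop 4:y onto {2:b, 3:x}
drop 5:y onto {4:y}
drop 6:x onto {5:y}
drop 7:c onto {6:x}
ground layer = {0:c, 1:y}
drop-orders for the pieces not yet dropped (sum over which currently-grounded one goes next):
  1 to go: {7} 1
  2 to go: {6,7} 1
  3 to go: {5,6,7} 1
  4 to go: {4,5,6,7} 1
  5 to go: {2,4,5,6,7} 1  {3,4,5,6,7} 1
  6 to go: {2,3,4,5,6,7} 2
  if 0:c drops first: 2 orders
  if 1:y drops first: 2 orders
heap linearizations: 4

4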